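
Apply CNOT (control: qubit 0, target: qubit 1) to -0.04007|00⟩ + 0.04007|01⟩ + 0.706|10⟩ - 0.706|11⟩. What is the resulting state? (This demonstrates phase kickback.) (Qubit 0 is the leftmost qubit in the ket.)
-0.04007|00⟩ + 0.04007|01⟩ - 0.706|10⟩ + 0.706|11⟩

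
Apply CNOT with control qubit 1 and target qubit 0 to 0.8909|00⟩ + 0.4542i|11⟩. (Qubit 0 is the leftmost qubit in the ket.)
0.8909|00⟩ + 0.4542i|01⟩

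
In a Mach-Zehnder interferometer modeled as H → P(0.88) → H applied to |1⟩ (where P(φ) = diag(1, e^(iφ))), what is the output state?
(0.1814 - 0.3854i)|0⟩ + (0.8186 + 0.3854i)|1⟩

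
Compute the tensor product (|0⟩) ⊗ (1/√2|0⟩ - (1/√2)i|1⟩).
1/√2|00⟩ - (1/√2)i|01⟩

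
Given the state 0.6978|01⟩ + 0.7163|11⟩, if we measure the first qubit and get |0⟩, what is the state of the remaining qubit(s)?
|1⟩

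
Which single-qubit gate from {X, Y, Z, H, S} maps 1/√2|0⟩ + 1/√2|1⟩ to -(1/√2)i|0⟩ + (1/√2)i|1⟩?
Y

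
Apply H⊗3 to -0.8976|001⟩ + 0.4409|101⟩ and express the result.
-0.1615|000⟩ + 0.1615|001⟩ - 0.1615|010⟩ + 0.1615|011⟩ - 0.4732|100⟩ + 0.4732|101⟩ - 0.4732|110⟩ + 0.4732|111⟩

H⊗3 gives amp(|y⟩) = (1/2√2) Σ_x (−1)^(x·y) amp(|x⟩), where x·y is the number of positions in which both x and y have a 1.
|000⟩: (-0.8976 + 0.4409)/(2√2) = -0.1615
|001⟩: (0.8976 - 0.4409)/(2√2) = 0.1615
|010⟩: (-0.8976 + 0.4409)/(2√2) = -0.1615
|011⟩: (0.8976 - 0.4409)/(2√2) = 0.1615
|100⟩: (-0.8976 - 0.4409)/(2√2) = -0.4732
|101⟩: (0.8976 + 0.4409)/(2√2) = 0.4732
|110⟩: (-0.8976 - 0.4409)/(2√2) = -0.4732
|111⟩: (0.8976 + 0.4409)/(2√2) = 0.4732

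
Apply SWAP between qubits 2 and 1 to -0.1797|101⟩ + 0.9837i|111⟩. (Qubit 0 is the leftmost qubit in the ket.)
-0.1797|110⟩ + 0.9837i|111⟩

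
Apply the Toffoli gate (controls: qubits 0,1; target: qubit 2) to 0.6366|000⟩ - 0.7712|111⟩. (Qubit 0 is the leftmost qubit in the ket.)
0.6366|000⟩ - 0.7712|110⟩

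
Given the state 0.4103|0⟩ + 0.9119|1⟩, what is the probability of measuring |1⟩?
0.8316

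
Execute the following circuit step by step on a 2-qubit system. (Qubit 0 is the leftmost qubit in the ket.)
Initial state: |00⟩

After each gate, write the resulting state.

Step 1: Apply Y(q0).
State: i|10⟩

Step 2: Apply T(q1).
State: i|10⟩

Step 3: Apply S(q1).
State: i|10⟩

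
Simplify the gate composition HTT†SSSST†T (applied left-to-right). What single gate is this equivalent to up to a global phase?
H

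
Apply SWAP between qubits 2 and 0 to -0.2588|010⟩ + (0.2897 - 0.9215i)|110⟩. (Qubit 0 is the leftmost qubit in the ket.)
-0.2588|010⟩ + (0.2897 - 0.9215i)|011⟩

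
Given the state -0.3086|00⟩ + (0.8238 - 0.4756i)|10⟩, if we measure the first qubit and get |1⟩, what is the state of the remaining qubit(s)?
(0.866 - 0.5i)|0⟩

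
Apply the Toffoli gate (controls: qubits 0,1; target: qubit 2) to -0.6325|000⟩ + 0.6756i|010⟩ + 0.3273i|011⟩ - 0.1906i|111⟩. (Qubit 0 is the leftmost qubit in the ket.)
-0.6325|000⟩ + 0.6756i|010⟩ + 0.3273i|011⟩ - 0.1906i|110⟩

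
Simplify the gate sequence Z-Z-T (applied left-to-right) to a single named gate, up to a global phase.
T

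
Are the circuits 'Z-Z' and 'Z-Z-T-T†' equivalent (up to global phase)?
Yes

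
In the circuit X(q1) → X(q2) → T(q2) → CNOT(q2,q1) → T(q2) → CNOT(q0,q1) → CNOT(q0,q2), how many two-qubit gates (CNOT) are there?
3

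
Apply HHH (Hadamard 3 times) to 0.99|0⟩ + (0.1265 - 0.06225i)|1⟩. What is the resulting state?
(0.7895 - 0.04402i)|0⟩ + (0.6106 + 0.04402i)|1⟩

H² = I, so H^3 = H: a single Hadamard. With (a, b) = (0.99, (0.1265 - 0.06225i)), H gives ((a + b)/√2, (a − b)/√2) = ((0.7895 - 0.04402i), (0.6106 + 0.04402i)).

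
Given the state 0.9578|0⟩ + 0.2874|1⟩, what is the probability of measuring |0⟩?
0.9174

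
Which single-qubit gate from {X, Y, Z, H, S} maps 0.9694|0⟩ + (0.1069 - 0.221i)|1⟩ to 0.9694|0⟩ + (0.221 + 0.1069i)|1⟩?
S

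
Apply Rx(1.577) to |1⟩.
-0.7093i|0⟩ + 0.7049|1⟩

Rx(1.577) = [[cos(θ/2), −i·sin(θ/2)], [−i·sin(θ/2), cos(θ/2)]]; θ = 1.577, cos(θ/2) ≈ 0.70491, sin(θ/2) ≈ 0.709297.
With a = amp(|0⟩) = 0 and b = amp(|1⟩) = 1:
new amp(|0⟩) = (0.70491)·a + (-0.709297i)·b = -0.7093i
new amp(|1⟩) = (-0.709297i)·a + (0.70491)·b = 0.7049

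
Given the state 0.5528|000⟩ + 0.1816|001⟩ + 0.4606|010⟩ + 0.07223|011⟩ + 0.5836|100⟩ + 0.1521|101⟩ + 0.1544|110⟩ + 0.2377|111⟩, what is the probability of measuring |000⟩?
0.3056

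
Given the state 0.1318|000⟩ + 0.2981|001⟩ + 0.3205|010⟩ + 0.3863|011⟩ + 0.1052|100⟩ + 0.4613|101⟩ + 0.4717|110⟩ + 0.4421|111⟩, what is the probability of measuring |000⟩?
0.01737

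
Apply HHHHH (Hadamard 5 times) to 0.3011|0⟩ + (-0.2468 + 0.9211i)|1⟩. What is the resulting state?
(0.0384 + 0.6513i)|0⟩ + (0.3874 - 0.6513i)|1⟩

H² = I, so H^5 = H: a single Hadamard. With (a, b) = (0.3011, (-0.2468 + 0.9211i)), H gives ((a + b)/√2, (a − b)/√2) = ((0.0384 + 0.6513i), (0.3874 - 0.6513i)).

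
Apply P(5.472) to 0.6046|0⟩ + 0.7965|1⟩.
0.6046|0⟩ + (0.5485 - 0.5775i)|1⟩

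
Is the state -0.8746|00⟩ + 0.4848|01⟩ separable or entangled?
Separable

Writing the state as a|00⟩ + b|01⟩ + c|10⟩ + d|11⟩, it is a product state iff ad − bc = 0.
Here (a, b, c, d) = (-0.8746, 0.4848, 0, 0): ad − bc = (-0.8746)(0) − (0.4848)(0) = 0, so the state is separable.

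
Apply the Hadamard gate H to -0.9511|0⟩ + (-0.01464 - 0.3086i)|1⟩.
(-0.6829 - 0.2182i)|0⟩ + (-0.6622 + 0.2182i)|1⟩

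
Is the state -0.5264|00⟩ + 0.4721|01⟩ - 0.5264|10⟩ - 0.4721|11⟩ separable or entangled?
Entangled

Writing the state as a|00⟩ + b|01⟩ + c|10⟩ + d|11⟩, it is a product state iff ad − bc = 0.
Here (a, b, c, d) = (-0.5264, 0.4721, -0.5264, -0.4721): ad − bc = (-0.5264)(-0.4721) − (0.4721)(-0.5264) = 0.497 ≠ 0, so the state is entangled.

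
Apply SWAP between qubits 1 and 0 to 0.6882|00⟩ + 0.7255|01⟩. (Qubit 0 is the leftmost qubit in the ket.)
0.6882|00⟩ + 0.7255|10⟩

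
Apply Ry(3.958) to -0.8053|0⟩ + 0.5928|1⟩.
-0.2244|0⟩ - 0.9745|1⟩

Ry(3.958) = [[cos(θ/2), −sin(θ/2)], [sin(θ/2), cos(θ/2)]]; θ = 3.958, cos(θ/2) ≈ -0.396961, sin(θ/2) ≈ 0.917835.
With a = amp(|0⟩) = -0.8053 and b = amp(|1⟩) = 0.5928:
new amp(|0⟩) = (-0.396961)·a + (-0.917835)·b = -0.2244
new amp(|1⟩) = (0.917835)·a + (-0.396961)·b = -0.9745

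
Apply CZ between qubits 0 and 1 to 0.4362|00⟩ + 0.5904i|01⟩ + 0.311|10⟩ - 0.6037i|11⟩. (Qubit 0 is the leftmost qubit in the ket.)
0.4362|00⟩ + 0.5904i|01⟩ + 0.311|10⟩ + 0.6037i|11⟩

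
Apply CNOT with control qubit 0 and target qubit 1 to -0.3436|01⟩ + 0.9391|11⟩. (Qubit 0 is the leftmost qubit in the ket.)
-0.3436|01⟩ + 0.9391|10⟩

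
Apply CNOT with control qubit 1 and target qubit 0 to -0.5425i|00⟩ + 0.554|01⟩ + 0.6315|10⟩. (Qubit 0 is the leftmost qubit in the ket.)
-0.5425i|00⟩ + 0.6315|10⟩ + 0.554|11⟩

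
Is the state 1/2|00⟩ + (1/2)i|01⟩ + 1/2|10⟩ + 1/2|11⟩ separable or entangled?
Entangled

Writing the state as a|00⟩ + b|01⟩ + c|10⟩ + d|11⟩, it is a product state iff ad − bc = 0.
Here (a, b, c, d) = (1/2, (1/2)i, 1/2, 1/2): ad − bc = (1/2)(1/2) − ((1/2)i)(1/2) = (0.25 - 0.25i) ≠ 0, so the state is entangled.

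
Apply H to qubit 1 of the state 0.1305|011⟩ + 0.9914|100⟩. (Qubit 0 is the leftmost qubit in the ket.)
0.09228|001⟩ - 0.09228|011⟩ + 0.701|100⟩ + 0.701|110⟩

H on qubit 1 mixes each pair of kets that differ only in qubit 1: amplitudes (a, b) of (|…0…⟩, |…1…⟩) become ((a + b)/√2, (a − b)/√2). Kets absent from the input have amplitude 0.
(|001⟩, |011⟩): (a, b) = (0, 0.1305) → (0.09228, -0.09228)
(|100⟩, |110⟩): (a, b) = (0.9914, 0) → (0.701, 0.701)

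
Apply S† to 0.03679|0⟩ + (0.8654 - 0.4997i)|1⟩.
0.03679|0⟩ + (-0.4997 - 0.8654i)|1⟩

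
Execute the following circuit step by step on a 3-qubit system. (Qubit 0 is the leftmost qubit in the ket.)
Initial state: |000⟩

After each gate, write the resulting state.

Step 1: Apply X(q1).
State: |010⟩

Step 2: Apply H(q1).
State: 1/√2|000⟩ - 1/√2|010⟩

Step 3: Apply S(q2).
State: 1/√2|000⟩ - 1/√2|010⟩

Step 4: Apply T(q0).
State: 1/√2|000⟩ - 1/√2|010⟩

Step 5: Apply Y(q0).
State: (1/√2)i|100⟩ - (1/√2)i|110⟩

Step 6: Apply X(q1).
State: -(1/√2)i|100⟩ + (1/√2)i|110⟩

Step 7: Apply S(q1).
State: -(1/√2)i|100⟩ - 1/√2|110⟩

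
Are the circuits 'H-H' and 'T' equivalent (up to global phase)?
No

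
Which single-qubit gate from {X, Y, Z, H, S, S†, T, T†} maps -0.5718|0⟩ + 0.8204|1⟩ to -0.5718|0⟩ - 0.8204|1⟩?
Z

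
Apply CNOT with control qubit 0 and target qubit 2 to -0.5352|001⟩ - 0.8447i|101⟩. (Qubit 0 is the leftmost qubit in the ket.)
-0.5352|001⟩ - 0.8447i|100⟩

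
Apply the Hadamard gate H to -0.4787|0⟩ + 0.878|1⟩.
0.2823|0⟩ - 0.9593|1⟩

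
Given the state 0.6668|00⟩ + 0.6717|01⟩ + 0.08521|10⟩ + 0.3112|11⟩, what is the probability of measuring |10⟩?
0.007261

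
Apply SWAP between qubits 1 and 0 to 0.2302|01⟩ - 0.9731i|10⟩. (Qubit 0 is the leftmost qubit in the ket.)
-0.9731i|01⟩ + 0.2302|10⟩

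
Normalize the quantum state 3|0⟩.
|0⟩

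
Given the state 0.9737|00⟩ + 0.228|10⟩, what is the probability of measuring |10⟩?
0.05198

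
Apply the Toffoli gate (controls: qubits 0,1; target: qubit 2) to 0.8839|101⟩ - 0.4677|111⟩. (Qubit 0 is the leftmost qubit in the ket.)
0.8839|101⟩ - 0.4677|110⟩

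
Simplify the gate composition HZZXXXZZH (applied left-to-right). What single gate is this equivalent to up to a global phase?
Z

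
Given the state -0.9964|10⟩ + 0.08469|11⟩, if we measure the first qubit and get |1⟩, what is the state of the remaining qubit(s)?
-0.9964|0⟩ + 0.08469|1⟩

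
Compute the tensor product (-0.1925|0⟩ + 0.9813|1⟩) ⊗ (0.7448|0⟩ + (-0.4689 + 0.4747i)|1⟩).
-0.1434|00⟩ + (0.09026 - 0.09138i)|01⟩ + 0.7309|10⟩ + (-0.4601 + 0.4658i)|11⟩

amp(|b₁b₂…⟩) = product of the factor amplitudes for bits b₁, b₂, …; only kets whose every factor amplitude is nonzero survive.
|00⟩: (-0.1925)(0.7448) = -0.1434
|01⟩: (-0.1925)(-0.4689 + 0.4747i) = (0.09026 - 0.09138i)
|10⟩: (0.9813)(0.7448) = 0.7309
|11⟩: (0.9813)(-0.4689 + 0.4747i) = (-0.4601 + 0.4658i)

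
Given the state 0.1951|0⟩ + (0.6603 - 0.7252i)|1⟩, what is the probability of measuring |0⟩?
0.03806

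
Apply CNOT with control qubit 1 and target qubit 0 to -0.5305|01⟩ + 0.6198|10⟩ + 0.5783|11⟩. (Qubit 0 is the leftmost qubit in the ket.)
0.5783|01⟩ + 0.6198|10⟩ - 0.5305|11⟩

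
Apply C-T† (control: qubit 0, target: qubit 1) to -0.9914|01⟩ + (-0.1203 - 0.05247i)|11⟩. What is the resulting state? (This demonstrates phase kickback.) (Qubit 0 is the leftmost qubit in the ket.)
-0.9914|01⟩ + (-0.1222 + 0.04796i)|11⟩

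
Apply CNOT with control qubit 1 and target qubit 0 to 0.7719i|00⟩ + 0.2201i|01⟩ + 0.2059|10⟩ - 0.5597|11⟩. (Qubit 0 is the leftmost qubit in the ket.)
0.7719i|00⟩ - 0.5597|01⟩ + 0.2059|10⟩ + 0.2201i|11⟩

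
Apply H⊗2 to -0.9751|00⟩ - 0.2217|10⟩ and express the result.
-0.5984|00⟩ - 0.5984|01⟩ - 0.3767|10⟩ - 0.3767|11⟩

H⊗2 gives amp(|y⟩) = (1/2) Σ_x (−1)^(x·y) amp(|x⟩), where x·y is the number of positions in which both x and y have a 1.
|00⟩: (-0.9751 - 0.2217)/2 = -0.5984
|01⟩: (-0.9751 - 0.2217)/2 = -0.5984
|10⟩: (-0.9751 + 0.2217)/2 = -0.3767
|11⟩: (-0.9751 + 0.2217)/2 = -0.3767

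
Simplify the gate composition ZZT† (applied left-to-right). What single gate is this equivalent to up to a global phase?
T†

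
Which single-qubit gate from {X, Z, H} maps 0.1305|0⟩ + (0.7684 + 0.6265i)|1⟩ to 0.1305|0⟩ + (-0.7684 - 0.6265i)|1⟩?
Z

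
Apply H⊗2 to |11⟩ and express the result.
1/2|00⟩ - 1/2|01⟩ - 1/2|10⟩ + 1/2|11⟩

H⊗2 gives amp(|y⟩) = (1/2) Σ_x (−1)^(x·y) amp(|x⟩), where x·y is the number of positions in which both x and y have a 1.
|00⟩: (1)/2 = 1/2
|01⟩: (-1)/2 = -1/2
|10⟩: (-1)/2 = -1/2
|11⟩: (1)/2 = 1/2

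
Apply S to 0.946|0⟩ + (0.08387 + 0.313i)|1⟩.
0.946|0⟩ + (-0.313 + 0.08387i)|1⟩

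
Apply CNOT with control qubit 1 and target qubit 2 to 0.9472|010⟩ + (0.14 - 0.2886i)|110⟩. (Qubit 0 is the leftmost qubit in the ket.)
0.9472|011⟩ + (0.14 - 0.2886i)|111⟩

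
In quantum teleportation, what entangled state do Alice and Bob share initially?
Bell state |Φ+⟩ = (|00⟩ + |11⟩)/√2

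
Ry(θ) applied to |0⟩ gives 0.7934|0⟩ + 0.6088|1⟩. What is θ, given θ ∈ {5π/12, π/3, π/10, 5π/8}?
5π/12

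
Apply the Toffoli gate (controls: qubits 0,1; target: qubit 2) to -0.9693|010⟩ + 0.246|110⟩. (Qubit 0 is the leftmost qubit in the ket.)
-0.9693|010⟩ + 0.246|111⟩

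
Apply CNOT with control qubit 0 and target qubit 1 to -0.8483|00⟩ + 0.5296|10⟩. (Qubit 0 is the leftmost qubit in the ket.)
-0.8483|00⟩ + 0.5296|11⟩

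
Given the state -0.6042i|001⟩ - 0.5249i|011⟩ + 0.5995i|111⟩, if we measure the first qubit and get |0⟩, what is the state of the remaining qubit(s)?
-0.7549i|01⟩ - 0.6558i|11⟩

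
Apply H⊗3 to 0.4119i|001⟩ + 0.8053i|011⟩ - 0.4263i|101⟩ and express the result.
0.2796i|000⟩ - 0.2796i|001⟩ - 0.2898i|010⟩ + 0.2898i|011⟩ + 0.5811i|100⟩ - 0.5811i|101⟩ + 0.01163i|110⟩ - 0.01163i|111⟩

H⊗3 gives amp(|y⟩) = (1/2√2) Σ_x (−1)^(x·y) amp(|x⟩), where x·y is the number of positions in which both x and y have a 1.
|000⟩: (0.4119i + 0.8053i - 0.4263i)/(2√2) = 0.2796i
|001⟩: (-0.4119i - 0.8053i + 0.4263i)/(2√2) = -0.2796i
|010⟩: (0.4119i - 0.8053i - 0.4263i)/(2√2) = -0.2898i
|011⟩: (-0.4119i + 0.8053i + 0.4263i)/(2√2) = 0.2898i
|100⟩: (0.4119i + 0.8053i + 0.4263i)/(2√2) = 0.5811i
|101⟩: (-0.4119i - 0.8053i - 0.4263i)/(2√2) = -0.5811i
|110⟩: (0.4119i - 0.8053i + 0.4263i)/(2√2) = 0.01163i
|111⟩: (-0.4119i + 0.8053i - 0.4263i)/(2√2) = -0.01163i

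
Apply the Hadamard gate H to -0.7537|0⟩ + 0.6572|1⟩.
-0.06824|0⟩ - 0.9977|1⟩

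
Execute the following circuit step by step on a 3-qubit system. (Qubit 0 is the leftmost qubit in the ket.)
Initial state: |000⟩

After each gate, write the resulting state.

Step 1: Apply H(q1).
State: 1/√2|000⟩ + 1/√2|010⟩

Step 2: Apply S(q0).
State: 1/√2|000⟩ + 1/√2|010⟩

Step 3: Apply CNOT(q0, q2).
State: 1/√2|000⟩ + 1/√2|010⟩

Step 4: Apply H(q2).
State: 1/2|000⟩ + 1/2|001⟩ + 1/2|010⟩ + 1/2|011⟩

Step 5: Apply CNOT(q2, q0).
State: 1/2|000⟩ + 1/2|010⟩ + 1/2|101⟩ + 1/2|111⟩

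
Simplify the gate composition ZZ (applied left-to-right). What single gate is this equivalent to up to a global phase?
I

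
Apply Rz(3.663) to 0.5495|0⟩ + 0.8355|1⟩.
(-0.1416 - 0.5309i)|0⟩ + (-0.2154 + 0.8073i)|1⟩

Rz(3.663) = [[e^(−iθ/2), 0], [0, e^(iθ/2)]] with e^(±iθ/2) = cos(θ/2) ± i·sin(θ/2); θ = 3.663, cos(θ/2) ≈ -0.257761, sin(θ/2) ≈ 0.966209.
With a = amp(|0⟩) = 0.5495 and b = amp(|1⟩) = 0.8355:
new amp(|0⟩) = (-0.257761 - 0.966209i)·a = (-0.1416 - 0.5309i)
new amp(|1⟩) = (-0.257761 + 0.966209i)·b = (-0.2154 + 0.8073i)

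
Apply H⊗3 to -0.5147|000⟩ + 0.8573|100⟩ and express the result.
0.1211|000⟩ + 0.1211|001⟩ + 0.1211|010⟩ + 0.1211|011⟩ - 0.4851|100⟩ - 0.4851|101⟩ - 0.4851|110⟩ - 0.4851|111⟩

H⊗3 gives amp(|y⟩) = (1/2√2) Σ_x (−1)^(x·y) amp(|x⟩), where x·y is the number of positions in which both x and y have a 1.
|000⟩: (-0.5147 + 0.8573)/(2√2) = 0.1211
|001⟩: (-0.5147 + 0.8573)/(2√2) = 0.1211
|010⟩: (-0.5147 + 0.8573)/(2√2) = 0.1211
|011⟩: (-0.5147 + 0.8573)/(2√2) = 0.1211
|100⟩: (-0.5147 - 0.8573)/(2√2) = -0.4851
|101⟩: (-0.5147 - 0.8573)/(2√2) = -0.4851
|110⟩: (-0.5147 - 0.8573)/(2√2) = -0.4851
|111⟩: (-0.5147 - 0.8573)/(2√2) = -0.4851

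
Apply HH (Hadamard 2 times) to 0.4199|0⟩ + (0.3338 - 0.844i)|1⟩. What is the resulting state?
0.4199|0⟩ + (0.3338 - 0.844i)|1⟩

H² = I, so an even number of Hadamards cancels: H^2 = I and the state is unchanged.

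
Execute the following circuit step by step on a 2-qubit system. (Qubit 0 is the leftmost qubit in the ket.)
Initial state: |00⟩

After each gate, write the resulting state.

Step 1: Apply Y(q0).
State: i|10⟩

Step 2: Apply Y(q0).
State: |00⟩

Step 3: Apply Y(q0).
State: i|10⟩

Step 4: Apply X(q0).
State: i|00⟩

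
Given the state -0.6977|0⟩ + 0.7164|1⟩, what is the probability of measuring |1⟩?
0.5132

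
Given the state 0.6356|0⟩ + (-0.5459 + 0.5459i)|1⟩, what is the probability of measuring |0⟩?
0.404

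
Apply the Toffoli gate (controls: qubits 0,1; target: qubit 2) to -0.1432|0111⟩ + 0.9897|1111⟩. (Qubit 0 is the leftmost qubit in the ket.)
-0.1432|0111⟩ + 0.9897|1101⟩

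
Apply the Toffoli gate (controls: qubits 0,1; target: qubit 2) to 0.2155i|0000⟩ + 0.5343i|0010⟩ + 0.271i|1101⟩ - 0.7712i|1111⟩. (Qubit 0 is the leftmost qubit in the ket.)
0.2155i|0000⟩ + 0.5343i|0010⟩ - 0.7712i|1101⟩ + 0.271i|1111⟩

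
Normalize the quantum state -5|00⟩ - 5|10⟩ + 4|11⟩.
-0.6155|00⟩ - 0.6155|10⟩ + 0.4924|11⟩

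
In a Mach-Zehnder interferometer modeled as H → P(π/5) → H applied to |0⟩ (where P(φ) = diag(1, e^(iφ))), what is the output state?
(0.9045 + 0.2939i)|0⟩ + (0.09549 - 0.2939i)|1⟩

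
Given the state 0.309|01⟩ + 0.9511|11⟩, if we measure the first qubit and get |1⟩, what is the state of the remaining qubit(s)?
|1⟩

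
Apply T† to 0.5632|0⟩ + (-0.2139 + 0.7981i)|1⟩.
0.5632|0⟩ + (0.4131 + 0.7156i)|1⟩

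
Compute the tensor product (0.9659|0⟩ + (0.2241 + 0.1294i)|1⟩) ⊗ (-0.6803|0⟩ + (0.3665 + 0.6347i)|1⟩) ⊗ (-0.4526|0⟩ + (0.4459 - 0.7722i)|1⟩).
0.2974|000⟩ + (-0.293 + 0.5074i)|001⟩ + (-0.1602 - 0.2775i)|010⟩ + (0.6313 + 0.000001381i)|011⟩ + (0.069 + 0.03984i)|100⟩ + (-0.136 + 0.07847i)|101⟩ + (-0.000001118 - 0.08584i)|110⟩ + (0.1465 + 0.08457i)|111⟩

amp(|b₁b₂…⟩) = product of the factor amplitudes for bits b₁, b₂, …; only kets whose every factor amplitude is nonzero survive.
|000⟩: (0.9659)(-0.6803)(-0.4526) = 0.2974
|001⟩: (0.9659)(-0.6803)(0.4459 - 0.7722i) = (-0.293 + 0.5074i)
|010⟩: (0.9659)(0.3665 + 0.6347i)(-0.4526) = (-0.1602 - 0.2775i)
|011⟩: (0.9659)(0.3665 + 0.6347i)(0.4459 - 0.7722i) = (0.6313 + 0.000001381i)
|100⟩: (0.2241 + 0.1294i)(-0.6803)(-0.4526) = (0.069 + 0.03984i)
|101⟩: (0.2241 + 0.1294i)(-0.6803)(0.4459 - 0.7722i) = (-0.136 + 0.07847i)
|110⟩: (0.2241 + 0.1294i)(0.3665 + 0.6347i)(-0.4526) = (-0.000001118 - 0.08584i)
|111⟩: (0.2241 + 0.1294i)(0.3665 + 0.6347i)(0.4459 - 0.7722i) = (0.1465 + 0.08457i)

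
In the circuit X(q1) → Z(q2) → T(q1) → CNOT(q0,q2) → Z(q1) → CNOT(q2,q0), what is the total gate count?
6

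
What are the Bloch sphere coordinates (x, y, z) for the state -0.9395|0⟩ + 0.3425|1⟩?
(-0.6436, 0, 0.7654)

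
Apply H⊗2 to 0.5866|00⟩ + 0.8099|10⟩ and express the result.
0.6983|00⟩ + 0.6983|01⟩ - 0.1117|10⟩ - 0.1117|11⟩

H⊗2 gives amp(|y⟩) = (1/2) Σ_x (−1)^(x·y) amp(|x⟩), where x·y is the number of positions in which both x and y have a 1.
|00⟩: (0.5866 + 0.8099)/2 = 0.6983
|01⟩: (0.5866 + 0.8099)/2 = 0.6983
|10⟩: (0.5866 - 0.8099)/2 = -0.1117
|11⟩: (0.5866 - 0.8099)/2 = -0.1117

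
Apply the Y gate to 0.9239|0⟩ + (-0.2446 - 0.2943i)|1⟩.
(-0.2943 + 0.2446i)|0⟩ + 0.9239i|1⟩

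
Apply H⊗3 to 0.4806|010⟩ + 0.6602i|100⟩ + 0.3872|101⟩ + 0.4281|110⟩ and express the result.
(0.4582 + 0.2334i)|000⟩ + (0.1844 + 0.2334i)|001⟩ + (-0.1844 + 0.2334i)|010⟩ + (-0.4582 + 0.2334i)|011⟩ + (-0.1183 - 0.2334i)|100⟩ + (0.1555 - 0.2334i)|101⟩ + (-0.1555 - 0.2334i)|110⟩ + (0.1183 - 0.2334i)|111⟩

H⊗3 gives amp(|y⟩) = (1/2√2) Σ_x (−1)^(x·y) amp(|x⟩), where x·y is the number of positions in which both x and y have a 1.
|000⟩: (0.4806 + 0.6602i + 0.3872 + 0.4281)/(2√2) = (0.4582 + 0.2334i)
|001⟩: (0.4806 + 0.6602i - 0.3872 + 0.4281)/(2√2) = (0.1844 + 0.2334i)
|010⟩: (-0.4806 + 0.6602i + 0.3872 - 0.4281)/(2√2) = (-0.1844 + 0.2334i)
|011⟩: (-0.4806 + 0.6602i - 0.3872 - 0.4281)/(2√2) = (-0.4582 + 0.2334i)
|100⟩: (0.4806 - 0.6602i - 0.3872 - 0.4281)/(2√2) = (-0.1183 - 0.2334i)
|101⟩: (0.4806 - 0.6602i + 0.3872 - 0.4281)/(2√2) = (0.1555 - 0.2334i)
|110⟩: (-0.4806 - 0.6602i - 0.3872 + 0.4281)/(2√2) = (-0.1555 - 0.2334i)
|111⟩: (-0.4806 - 0.6602i + 0.3872 + 0.4281)/(2√2) = (0.1183 - 0.2334i)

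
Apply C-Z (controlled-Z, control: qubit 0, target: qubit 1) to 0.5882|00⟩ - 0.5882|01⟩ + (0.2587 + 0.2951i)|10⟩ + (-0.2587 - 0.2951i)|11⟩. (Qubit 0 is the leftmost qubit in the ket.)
0.5882|00⟩ - 0.5882|01⟩ + (0.2587 + 0.2951i)|10⟩ + (0.2587 + 0.2951i)|11⟩

C-Z leaves the control-|0⟩ kets |00⟩, |01⟩ unchanged and applies Z to qubit 1 on the control-|1⟩ pair (|10⟩, |11⟩).
Z = [[1, 0], [0, -1]].
With a = amp(|10⟩) = (0.2587 + 0.2951i) and b = amp(|11⟩) = (-0.2587 - 0.2951i):
new amp(|10⟩) = (1)·a = (0.2587 + 0.2951i)
new amp(|11⟩) = (-1)·b = (0.2587 + 0.2951i)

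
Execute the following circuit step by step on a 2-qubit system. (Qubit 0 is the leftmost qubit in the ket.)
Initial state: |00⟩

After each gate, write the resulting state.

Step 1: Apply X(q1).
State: |01⟩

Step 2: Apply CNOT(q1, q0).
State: |11⟩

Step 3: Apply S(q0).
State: i|11⟩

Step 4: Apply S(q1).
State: -|11⟩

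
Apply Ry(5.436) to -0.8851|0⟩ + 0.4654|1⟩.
0.6156|0⟩ - 0.7881|1⟩

Ry(5.436) = [[cos(θ/2), −sin(θ/2)], [sin(θ/2), cos(θ/2)]]; θ = 5.436, cos(θ/2) ≈ -0.911618, sin(θ/2) ≈ 0.411038.
With a = amp(|0⟩) = -0.8851 and b = amp(|1⟩) = 0.4654:
new amp(|0⟩) = (-0.911618)·a + (-0.411038)·b = 0.6156
new amp(|1⟩) = (0.411038)·a + (-0.911618)·b = -0.7881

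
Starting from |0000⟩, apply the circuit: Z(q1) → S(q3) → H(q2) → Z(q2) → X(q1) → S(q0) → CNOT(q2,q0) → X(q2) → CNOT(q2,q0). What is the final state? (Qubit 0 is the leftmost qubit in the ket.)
-1/√2|1100⟩ + 1/√2|1110⟩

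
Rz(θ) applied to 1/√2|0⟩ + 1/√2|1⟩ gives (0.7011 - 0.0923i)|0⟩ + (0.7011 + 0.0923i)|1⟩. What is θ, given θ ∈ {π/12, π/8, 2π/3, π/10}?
π/12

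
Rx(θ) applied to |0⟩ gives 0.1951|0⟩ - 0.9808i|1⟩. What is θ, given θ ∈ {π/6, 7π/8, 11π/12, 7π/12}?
7π/8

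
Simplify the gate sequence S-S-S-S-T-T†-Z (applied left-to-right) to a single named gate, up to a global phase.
Z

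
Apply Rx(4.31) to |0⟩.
-0.5515|0⟩ - 0.8342i|1⟩

Rx(4.31) = [[cos(θ/2), −i·sin(θ/2)], [−i·sin(θ/2), cos(θ/2)]]; θ = 4.31, cos(θ/2) ≈ -0.551535, sin(θ/2) ≈ 0.834152.
With a = amp(|0⟩) = 1 and b = amp(|1⟩) = 0:
new amp(|0⟩) = (-0.551535)·a + (-0.834152i)·b = -0.5515
new amp(|1⟩) = (-0.834152i)·a + (-0.551535)·b = -0.8342i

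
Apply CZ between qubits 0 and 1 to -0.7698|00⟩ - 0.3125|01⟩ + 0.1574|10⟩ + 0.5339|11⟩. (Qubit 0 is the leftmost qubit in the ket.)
-0.7698|00⟩ - 0.3125|01⟩ + 0.1574|10⟩ - 0.5339|11⟩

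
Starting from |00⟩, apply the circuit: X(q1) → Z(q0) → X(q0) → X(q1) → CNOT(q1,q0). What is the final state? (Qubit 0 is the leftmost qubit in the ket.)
|10⟩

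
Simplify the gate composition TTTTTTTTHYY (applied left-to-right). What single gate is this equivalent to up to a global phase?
H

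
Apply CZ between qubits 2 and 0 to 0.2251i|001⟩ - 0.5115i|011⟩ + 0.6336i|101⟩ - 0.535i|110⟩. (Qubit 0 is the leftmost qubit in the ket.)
0.2251i|001⟩ - 0.5115i|011⟩ - 0.6336i|101⟩ - 0.535i|110⟩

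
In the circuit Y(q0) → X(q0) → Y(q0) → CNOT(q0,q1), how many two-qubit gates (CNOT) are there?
1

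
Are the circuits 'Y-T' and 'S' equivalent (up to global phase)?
No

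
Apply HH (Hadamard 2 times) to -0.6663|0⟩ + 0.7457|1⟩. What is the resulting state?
-0.6663|0⟩ + 0.7457|1⟩

H² = I, so an even number of Hadamards cancels: H^2 = I and the state is unchanged.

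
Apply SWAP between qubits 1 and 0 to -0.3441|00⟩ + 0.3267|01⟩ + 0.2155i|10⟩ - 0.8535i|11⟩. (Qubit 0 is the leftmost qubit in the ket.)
-0.3441|00⟩ + 0.2155i|01⟩ + 0.3267|10⟩ - 0.8535i|11⟩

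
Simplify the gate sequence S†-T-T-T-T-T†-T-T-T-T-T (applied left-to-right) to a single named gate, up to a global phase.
S†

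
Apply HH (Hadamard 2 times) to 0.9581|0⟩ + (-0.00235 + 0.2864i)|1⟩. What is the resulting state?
0.9581|0⟩ + (-0.00235 + 0.2864i)|1⟩

H² = I, so an even number of Hadamards cancels: H^2 = I and the state is unchanged.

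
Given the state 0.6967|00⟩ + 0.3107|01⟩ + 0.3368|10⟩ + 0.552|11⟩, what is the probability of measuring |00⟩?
0.4854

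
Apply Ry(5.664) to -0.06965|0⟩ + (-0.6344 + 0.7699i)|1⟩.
(0.2596 - 0.2346i)|0⟩ + (0.583 - 0.7333i)|1⟩

Ry(5.664) = [[cos(θ/2), −sin(θ/2)], [sin(θ/2), cos(θ/2)]]; θ = 5.664, cos(θ/2) ≈ -0.952458, sin(θ/2) ≈ 0.304671.
With a = amp(|0⟩) = -0.06965 and b = amp(|1⟩) = (-0.6344 + 0.7699i):
new amp(|0⟩) = (-0.952458)·a + (-0.304671)·b = (0.2596 - 0.2346i)
new amp(|1⟩) = (0.304671)·a + (-0.952458)·b = (0.583 - 0.7333i)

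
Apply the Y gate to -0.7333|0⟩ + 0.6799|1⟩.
-0.6799i|0⟩ - 0.7333i|1⟩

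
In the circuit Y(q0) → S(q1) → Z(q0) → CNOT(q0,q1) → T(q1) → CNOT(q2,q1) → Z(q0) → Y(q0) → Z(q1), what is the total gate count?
9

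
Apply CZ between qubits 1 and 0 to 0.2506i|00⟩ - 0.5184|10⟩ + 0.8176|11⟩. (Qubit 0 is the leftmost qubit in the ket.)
0.2506i|00⟩ - 0.5184|10⟩ - 0.8176|11⟩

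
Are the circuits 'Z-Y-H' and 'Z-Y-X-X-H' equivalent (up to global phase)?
Yes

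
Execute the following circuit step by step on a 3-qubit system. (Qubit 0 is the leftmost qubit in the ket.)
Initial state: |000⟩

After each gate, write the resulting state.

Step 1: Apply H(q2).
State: 1/√2|000⟩ + 1/√2|001⟩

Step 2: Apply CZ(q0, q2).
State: 1/√2|000⟩ + 1/√2|001⟩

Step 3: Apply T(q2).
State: 1/√2|000⟩ + (1/2 + (1/2)i)|001⟩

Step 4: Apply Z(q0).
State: 1/√2|000⟩ + (1/2 + (1/2)i)|001⟩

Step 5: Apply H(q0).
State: 1/2|000⟩ + (1/√8 + (1/√8)i)|001⟩ + 1/2|100⟩ + (1/√8 + (1/√8)i)|101⟩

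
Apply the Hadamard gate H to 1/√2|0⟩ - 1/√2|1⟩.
|1⟩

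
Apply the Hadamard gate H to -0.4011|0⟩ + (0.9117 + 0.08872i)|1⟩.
(0.361 + 0.06273i)|0⟩ + (-0.9283 - 0.06273i)|1⟩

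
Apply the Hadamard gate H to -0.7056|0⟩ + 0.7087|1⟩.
0.002192|0⟩ - |1⟩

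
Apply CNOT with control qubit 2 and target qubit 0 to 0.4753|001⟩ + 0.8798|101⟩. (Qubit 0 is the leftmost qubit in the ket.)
0.8798|001⟩ + 0.4753|101⟩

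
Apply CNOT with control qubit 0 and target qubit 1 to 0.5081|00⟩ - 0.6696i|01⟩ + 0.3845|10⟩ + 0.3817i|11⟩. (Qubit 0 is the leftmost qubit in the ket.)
0.5081|00⟩ - 0.6696i|01⟩ + 0.3817i|10⟩ + 0.3845|11⟩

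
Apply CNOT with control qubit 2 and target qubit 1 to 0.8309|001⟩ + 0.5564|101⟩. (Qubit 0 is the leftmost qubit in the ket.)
0.8309|011⟩ + 0.5564|111⟩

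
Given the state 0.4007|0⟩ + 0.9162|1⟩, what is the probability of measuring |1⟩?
0.8394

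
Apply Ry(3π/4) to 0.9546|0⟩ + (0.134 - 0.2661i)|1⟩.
(0.2415 + 0.2458i)|0⟩ + (0.9332 - 0.1018i)|1⟩

Ry(3π/4) = [[cos(θ/2), −sin(θ/2)], [sin(θ/2), cos(θ/2)]]; θ = 3π/4, cos(θ/2) ≈ 0.382683, sin(θ/2) ≈ 0.92388.
With a = amp(|0⟩) = 0.9546 and b = amp(|1⟩) = (0.134 - 0.2661i):
new amp(|0⟩) = (0.382683)·a + (-0.92388)·b = (0.2415 + 0.2458i)
new amp(|1⟩) = (0.92388)·a + (0.382683)·b = (0.9332 - 0.1018i)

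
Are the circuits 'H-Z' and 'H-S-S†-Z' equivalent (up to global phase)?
Yes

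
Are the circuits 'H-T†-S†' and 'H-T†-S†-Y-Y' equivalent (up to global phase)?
Yes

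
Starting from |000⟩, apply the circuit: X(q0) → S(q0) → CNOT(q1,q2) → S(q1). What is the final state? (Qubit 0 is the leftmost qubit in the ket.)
i|100⟩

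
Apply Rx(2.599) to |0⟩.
0.268|0⟩ - 0.9634i|1⟩

Rx(2.599) = [[cos(θ/2), −i·sin(θ/2)], [−i·sin(θ/2), cos(θ/2)]]; θ = 2.599, cos(θ/2) ≈ 0.267981, sin(θ/2) ≈ 0.963424.
With a = amp(|0⟩) = 1 and b = amp(|1⟩) = 0:
new amp(|0⟩) = (0.267981)·a + (-0.963424i)·b = 0.268
new amp(|1⟩) = (-0.963424i)·a + (0.267981)·b = -0.9634i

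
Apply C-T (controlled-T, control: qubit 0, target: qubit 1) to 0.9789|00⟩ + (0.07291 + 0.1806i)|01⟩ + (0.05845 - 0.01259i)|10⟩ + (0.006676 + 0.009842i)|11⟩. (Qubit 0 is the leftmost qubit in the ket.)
0.9789|00⟩ + (0.07291 + 0.1806i)|01⟩ + (0.05845 - 0.01259i)|10⟩ + (-0.002239 + 0.01168i)|11⟩

C-T leaves the control-|0⟩ kets |00⟩, |01⟩ unchanged and applies T to qubit 1 on the control-|1⟩ pair (|10⟩, |11⟩).
T = [[1, 0], [0, (1/√2 + (1/√2)i)]].
With a = amp(|10⟩) = (0.05845 - 0.01259i) and b = amp(|11⟩) = (0.006676 + 0.009842i):
new amp(|10⟩) = (1)·a = (0.05845 - 0.01259i)
new amp(|11⟩) = (1/√2 + (1/√2)i)·b = (-0.002239 + 0.01168i)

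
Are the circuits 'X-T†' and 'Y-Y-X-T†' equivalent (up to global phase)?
Yes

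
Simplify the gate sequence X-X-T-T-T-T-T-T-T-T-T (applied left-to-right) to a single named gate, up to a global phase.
T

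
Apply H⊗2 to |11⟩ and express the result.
1/2|00⟩ - 1/2|01⟩ - 1/2|10⟩ + 1/2|11⟩

H⊗2 gives amp(|y⟩) = (1/2) Σ_x (−1)^(x·y) amp(|x⟩), where x·y is the number of positions in which both x and y have a 1.
|00⟩: (1)/2 = 1/2
|01⟩: (-1)/2 = -1/2
|10⟩: (-1)/2 = -1/2
|11⟩: (1)/2 = 1/2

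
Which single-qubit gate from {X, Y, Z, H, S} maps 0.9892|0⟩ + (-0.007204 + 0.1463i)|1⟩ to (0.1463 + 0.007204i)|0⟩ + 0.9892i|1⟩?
Y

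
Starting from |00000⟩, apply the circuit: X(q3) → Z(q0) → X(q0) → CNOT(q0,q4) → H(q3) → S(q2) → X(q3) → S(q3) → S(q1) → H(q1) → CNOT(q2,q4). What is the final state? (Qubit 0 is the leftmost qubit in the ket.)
-1/2|10001⟩ + (1/2)i|10011⟩ - 1/2|11001⟩ + (1/2)i|11011⟩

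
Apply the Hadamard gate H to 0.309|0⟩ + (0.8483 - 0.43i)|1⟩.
(0.8183 - 0.3041i)|0⟩ + (-0.3813 + 0.3041i)|1⟩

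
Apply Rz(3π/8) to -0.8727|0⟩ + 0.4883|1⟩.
(-0.7256 + 0.4848i)|0⟩ + (0.406 + 0.2713i)|1⟩

Rz(3π/8) = [[e^(−iθ/2), 0], [0, e^(iθ/2)]] with e^(±iθ/2) = cos(θ/2) ± i·sin(θ/2); θ = 3π/8, cos(θ/2) ≈ 0.83147, sin(θ/2) ≈ 0.55557.
With a = amp(|0⟩) = -0.8727 and b = amp(|1⟩) = 0.4883:
new amp(|0⟩) = (0.83147 - 0.55557i)·a = (-0.7256 + 0.4848i)
new amp(|1⟩) = (0.83147 + 0.55557i)·b = (0.406 + 0.2713i)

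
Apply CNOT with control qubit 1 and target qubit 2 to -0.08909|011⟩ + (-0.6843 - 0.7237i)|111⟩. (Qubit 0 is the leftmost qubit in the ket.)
-0.08909|010⟩ + (-0.6843 - 0.7237i)|110⟩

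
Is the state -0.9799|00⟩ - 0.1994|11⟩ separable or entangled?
Entangled

Writing the state as a|00⟩ + b|01⟩ + c|10⟩ + d|11⟩, it is a product state iff ad − bc = 0.
Here (a, b, c, d) = (-0.9799, 0, 0, -0.1994): ad − bc = (-0.9799)(-0.1994) − (0)(0) = 0.1954 ≠ 0, so the state is entangled.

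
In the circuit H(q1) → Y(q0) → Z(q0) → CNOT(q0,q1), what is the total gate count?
4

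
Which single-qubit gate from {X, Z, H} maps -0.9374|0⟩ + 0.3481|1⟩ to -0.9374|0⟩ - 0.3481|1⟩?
Z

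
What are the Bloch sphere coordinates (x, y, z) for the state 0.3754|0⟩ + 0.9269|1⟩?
(0.6959, 0, -0.7182)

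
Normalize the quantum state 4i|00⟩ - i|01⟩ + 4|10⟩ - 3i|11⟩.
0.6172i|00⟩ - 0.1543i|01⟩ + 0.6172|10⟩ - 0.4629i|11⟩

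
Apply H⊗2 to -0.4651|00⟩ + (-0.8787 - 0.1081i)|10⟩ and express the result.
(-0.6719 - 0.05405i)|00⟩ + (-0.6719 - 0.05405i)|01⟩ + (0.2068 + 0.05405i)|10⟩ + (0.2068 + 0.05405i)|11⟩

H⊗2 gives amp(|y⟩) = (1/2) Σ_x (−1)^(x·y) amp(|x⟩), where x·y is the number of positions in which both x and y have a 1.
|00⟩: (-0.4651 + (-0.8787 - 0.1081i))/2 = (-0.6719 - 0.05405i)
|01⟩: (-0.4651 + (-0.8787 - 0.1081i))/2 = (-0.6719 - 0.05405i)
|10⟩: (-0.4651 - (-0.8787 - 0.1081i))/2 = (0.2068 + 0.05405i)
|11⟩: (-0.4651 - (-0.8787 - 0.1081i))/2 = (0.2068 + 0.05405i)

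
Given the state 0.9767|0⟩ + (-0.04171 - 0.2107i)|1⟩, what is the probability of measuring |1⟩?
0.04613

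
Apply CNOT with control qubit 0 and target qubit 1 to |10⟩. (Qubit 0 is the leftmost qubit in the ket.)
|11⟩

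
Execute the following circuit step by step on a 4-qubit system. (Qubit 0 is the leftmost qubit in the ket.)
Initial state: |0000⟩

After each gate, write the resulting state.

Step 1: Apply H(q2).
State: 1/√2|0000⟩ + 1/√2|0010⟩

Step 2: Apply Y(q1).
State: (1/√2)i|0100⟩ + (1/√2)i|0110⟩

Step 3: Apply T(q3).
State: (1/√2)i|0100⟩ + (1/√2)i|0110⟩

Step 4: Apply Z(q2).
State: (1/√2)i|0100⟩ - (1/√2)i|0110⟩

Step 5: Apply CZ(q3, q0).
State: (1/√2)i|0100⟩ - (1/√2)i|0110⟩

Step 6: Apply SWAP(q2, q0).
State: (1/√2)i|0100⟩ - (1/√2)i|1100⟩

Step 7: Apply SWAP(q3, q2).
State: (1/√2)i|0100⟩ - (1/√2)i|1100⟩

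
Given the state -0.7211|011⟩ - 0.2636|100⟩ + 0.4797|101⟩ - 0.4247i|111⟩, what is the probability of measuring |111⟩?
0.1804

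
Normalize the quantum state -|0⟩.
-|0⟩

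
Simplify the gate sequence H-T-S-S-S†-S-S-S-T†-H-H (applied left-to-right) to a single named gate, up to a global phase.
H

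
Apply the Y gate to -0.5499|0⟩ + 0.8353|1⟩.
-0.8353i|0⟩ - 0.5499i|1⟩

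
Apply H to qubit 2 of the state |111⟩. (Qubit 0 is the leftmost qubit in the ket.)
1/√2|110⟩ - 1/√2|111⟩

H on qubit 2 mixes each pair of kets that differ only in qubit 2: amplitudes (a, b) of (|…0…⟩, |…1…⟩) become ((a + b)/√2, (a − b)/√2). Kets absent from the input have amplitude 0.
(|110⟩, |111⟩): (a, b) = (0, 1) → (1/√2, -1/√2)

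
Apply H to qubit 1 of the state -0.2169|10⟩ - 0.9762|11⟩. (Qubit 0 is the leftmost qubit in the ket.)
-0.8436|10⟩ + 0.5369|11⟩

H on qubit 1 mixes each pair of kets that differ only in qubit 1: amplitudes (a, b) of (|…0…⟩, |…1…⟩) become ((a + b)/√2, (a − b)/√2). Kets absent from the input have amplitude 0.
(|10⟩, |11⟩): (a, b) = (-0.2169, -0.9762) → (-0.8436, 0.5369)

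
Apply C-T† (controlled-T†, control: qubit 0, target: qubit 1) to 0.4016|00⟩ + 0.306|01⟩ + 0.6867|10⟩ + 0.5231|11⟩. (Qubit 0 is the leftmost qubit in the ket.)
0.4016|00⟩ + 0.306|01⟩ + 0.6867|10⟩ + (0.3699 - 0.3699i)|11⟩

C-T† leaves the control-|0⟩ kets |00⟩, |01⟩ unchanged and applies T† to qubit 1 on the control-|1⟩ pair (|10⟩, |11⟩).
T† = [[1, 0], [0, (1/√2 - (1/√2)i)]].
With a = amp(|10⟩) = 0.6867 and b = amp(|11⟩) = 0.5231:
new amp(|10⟩) = (1)·a = 0.6867
new amp(|11⟩) = (1/√2 - (1/√2)i)·b = (0.3699 - 0.3699i)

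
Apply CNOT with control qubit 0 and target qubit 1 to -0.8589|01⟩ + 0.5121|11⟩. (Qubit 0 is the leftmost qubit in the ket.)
-0.8589|01⟩ + 0.5121|10⟩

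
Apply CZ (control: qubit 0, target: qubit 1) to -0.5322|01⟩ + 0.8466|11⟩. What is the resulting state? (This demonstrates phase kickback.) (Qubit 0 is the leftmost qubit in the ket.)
-0.5322|01⟩ - 0.8466|11⟩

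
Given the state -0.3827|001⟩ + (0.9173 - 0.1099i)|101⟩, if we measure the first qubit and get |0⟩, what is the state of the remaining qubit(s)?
-|01⟩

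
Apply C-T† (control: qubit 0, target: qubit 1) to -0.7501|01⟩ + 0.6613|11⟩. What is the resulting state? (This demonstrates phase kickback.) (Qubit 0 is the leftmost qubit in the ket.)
-0.7501|01⟩ + (0.4676 - 0.4676i)|11⟩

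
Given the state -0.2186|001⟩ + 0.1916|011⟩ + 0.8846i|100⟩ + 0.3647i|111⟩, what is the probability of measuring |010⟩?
0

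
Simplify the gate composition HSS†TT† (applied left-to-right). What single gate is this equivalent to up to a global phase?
H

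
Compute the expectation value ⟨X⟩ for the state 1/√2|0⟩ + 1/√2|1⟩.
1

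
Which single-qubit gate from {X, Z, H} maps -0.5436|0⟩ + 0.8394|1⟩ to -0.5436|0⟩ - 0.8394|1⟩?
Z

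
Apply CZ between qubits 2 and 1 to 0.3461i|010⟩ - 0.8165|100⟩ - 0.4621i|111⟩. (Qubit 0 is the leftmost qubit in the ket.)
0.3461i|010⟩ - 0.8165|100⟩ + 0.4621i|111⟩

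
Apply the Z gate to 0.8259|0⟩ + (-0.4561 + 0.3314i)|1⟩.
0.8259|0⟩ + (0.4561 - 0.3314i)|1⟩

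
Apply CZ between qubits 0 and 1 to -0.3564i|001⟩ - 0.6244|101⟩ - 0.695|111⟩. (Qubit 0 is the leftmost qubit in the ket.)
-0.3564i|001⟩ - 0.6244|101⟩ + 0.695|111⟩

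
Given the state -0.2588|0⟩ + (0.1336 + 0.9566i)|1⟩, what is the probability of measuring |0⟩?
0.06698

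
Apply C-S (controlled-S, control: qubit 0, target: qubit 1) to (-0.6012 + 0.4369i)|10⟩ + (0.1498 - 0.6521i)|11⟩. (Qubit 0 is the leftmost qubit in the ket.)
(-0.6012 + 0.4369i)|10⟩ + (0.6521 + 0.1498i)|11⟩

C-S leaves the control-|0⟩ kets |00⟩, |01⟩ unchanged and applies S to qubit 1 on the control-|1⟩ pair (|10⟩, |11⟩).
S = [[1, 0], [0, i]].
With a = amp(|10⟩) = (-0.6012 + 0.4369i) and b = amp(|11⟩) = (0.1498 - 0.6521i):
new amp(|10⟩) = (1)·a = (-0.6012 + 0.4369i)
new amp(|11⟩) = (i)·b = (0.6521 + 0.1498i)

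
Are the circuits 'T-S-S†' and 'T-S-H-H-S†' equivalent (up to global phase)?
Yes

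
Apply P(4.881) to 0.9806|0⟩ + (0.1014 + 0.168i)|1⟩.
0.9806|0⟩ + (0.1826 - 0.07177i)|1⟩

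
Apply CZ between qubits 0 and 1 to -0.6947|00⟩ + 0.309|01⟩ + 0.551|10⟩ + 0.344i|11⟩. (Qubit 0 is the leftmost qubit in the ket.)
-0.6947|00⟩ + 0.309|01⟩ + 0.551|10⟩ - 0.344i|11⟩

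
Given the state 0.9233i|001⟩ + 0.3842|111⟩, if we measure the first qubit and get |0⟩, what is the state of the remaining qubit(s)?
i|01⟩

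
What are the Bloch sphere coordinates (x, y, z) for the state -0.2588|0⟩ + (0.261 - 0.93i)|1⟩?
(-0.1351, 0.4814, -0.866)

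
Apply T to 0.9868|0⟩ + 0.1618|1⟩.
0.9868|0⟩ + (0.1144 + 0.1144i)|1⟩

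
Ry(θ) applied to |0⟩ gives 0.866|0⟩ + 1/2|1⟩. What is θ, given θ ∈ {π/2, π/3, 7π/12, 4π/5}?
π/3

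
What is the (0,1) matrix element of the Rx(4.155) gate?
-0.8743i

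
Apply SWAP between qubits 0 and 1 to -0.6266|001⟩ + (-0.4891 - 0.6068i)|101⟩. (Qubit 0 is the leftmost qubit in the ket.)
-0.6266|001⟩ + (-0.4891 - 0.6068i)|011⟩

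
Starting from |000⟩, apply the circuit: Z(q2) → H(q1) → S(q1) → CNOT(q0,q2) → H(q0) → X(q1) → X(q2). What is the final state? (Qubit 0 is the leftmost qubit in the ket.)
(1/2)i|001⟩ + 1/2|011⟩ + (1/2)i|101⟩ + 1/2|111⟩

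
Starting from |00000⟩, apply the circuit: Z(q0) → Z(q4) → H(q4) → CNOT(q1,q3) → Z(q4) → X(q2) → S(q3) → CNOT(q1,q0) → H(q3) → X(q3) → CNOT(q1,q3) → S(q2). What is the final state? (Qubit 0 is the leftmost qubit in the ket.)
(1/2)i|00100⟩ - (1/2)i|00101⟩ + (1/2)i|00110⟩ - (1/2)i|00111⟩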